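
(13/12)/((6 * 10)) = 13/720 = 0.02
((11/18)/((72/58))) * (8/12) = 319/972 = 0.33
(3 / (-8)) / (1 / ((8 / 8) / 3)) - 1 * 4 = -4.12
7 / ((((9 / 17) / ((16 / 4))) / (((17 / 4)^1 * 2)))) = 4046/9 = 449.56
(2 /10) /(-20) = -1/100 = -0.01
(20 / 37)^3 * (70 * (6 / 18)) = 560000/151959 = 3.69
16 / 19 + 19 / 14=585/266 = 2.20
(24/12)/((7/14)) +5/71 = 289/71 = 4.07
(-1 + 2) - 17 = -16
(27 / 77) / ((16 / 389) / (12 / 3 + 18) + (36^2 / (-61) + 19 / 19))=-213561/12329513 = -0.02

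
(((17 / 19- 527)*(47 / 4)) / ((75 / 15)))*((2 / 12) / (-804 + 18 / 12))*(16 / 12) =156604/457425 = 0.34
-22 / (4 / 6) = -33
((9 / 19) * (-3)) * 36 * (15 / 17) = -14580/323 = -45.14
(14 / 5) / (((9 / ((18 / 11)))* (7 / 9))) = 36/55 = 0.65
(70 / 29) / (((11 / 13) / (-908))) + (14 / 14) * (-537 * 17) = -3738431/319 = -11719.22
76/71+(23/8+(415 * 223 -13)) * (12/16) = 157681859/2272 = 69402.23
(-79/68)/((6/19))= -1501/408 = -3.68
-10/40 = -1/4 = -0.25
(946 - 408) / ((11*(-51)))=-538/561 = -0.96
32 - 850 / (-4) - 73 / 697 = 340687/1394 = 244.40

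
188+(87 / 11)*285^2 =7068643/11 = 642603.91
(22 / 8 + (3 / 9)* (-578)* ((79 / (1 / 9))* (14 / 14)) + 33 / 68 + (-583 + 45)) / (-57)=2337853/969 = 2412.64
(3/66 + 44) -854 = -17819/22 = -809.95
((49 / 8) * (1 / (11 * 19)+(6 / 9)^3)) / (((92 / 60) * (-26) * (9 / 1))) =-416255/80988336 = -0.01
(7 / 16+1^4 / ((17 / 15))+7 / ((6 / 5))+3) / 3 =8285/2448 = 3.38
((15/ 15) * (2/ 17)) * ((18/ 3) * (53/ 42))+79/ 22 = 11733/2618 = 4.48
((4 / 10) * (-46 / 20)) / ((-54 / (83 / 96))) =1909/129600 = 0.01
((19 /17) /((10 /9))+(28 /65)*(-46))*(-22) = 457259/1105 = 413.81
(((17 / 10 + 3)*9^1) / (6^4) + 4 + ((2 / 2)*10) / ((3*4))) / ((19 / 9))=7007/3040 = 2.30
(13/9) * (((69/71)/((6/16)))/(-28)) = -598/4473 = -0.13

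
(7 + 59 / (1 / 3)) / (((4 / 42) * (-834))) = -322/139 = -2.32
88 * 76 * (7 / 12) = 11704/3 = 3901.33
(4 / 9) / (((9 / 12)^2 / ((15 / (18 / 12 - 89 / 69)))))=14720/261 = 56.40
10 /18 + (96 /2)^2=2304.56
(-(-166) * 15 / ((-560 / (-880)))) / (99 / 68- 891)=-4.40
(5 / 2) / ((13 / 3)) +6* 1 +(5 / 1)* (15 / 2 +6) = 963/13 = 74.08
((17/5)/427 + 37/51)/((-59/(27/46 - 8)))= 13616471/147756945 = 0.09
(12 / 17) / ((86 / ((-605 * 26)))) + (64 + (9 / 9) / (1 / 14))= -51.11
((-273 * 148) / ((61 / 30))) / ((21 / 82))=-4733040/61 = -77590.82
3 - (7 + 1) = -5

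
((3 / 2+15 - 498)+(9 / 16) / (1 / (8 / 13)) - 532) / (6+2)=-13171/104 = -126.64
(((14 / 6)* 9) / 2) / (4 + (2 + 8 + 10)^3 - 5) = 21/15998 = 0.00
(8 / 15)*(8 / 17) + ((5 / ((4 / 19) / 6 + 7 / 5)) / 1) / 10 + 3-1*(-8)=2419517/208590 = 11.60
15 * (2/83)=30/83 = 0.36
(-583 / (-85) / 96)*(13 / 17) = 7579/138720 = 0.05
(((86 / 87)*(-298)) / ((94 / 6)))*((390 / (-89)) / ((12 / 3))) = 2498730/121307 = 20.60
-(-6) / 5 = 6/5 = 1.20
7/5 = 1.40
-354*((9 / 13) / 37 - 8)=2825.38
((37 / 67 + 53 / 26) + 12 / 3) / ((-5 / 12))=-68886/4355 = -15.82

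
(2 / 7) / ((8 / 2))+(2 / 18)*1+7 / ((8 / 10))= 2251/252 = 8.93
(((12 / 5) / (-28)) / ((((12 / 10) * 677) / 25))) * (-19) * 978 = 232275/4739 = 49.01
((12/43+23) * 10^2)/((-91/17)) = -18700/43 = -434.88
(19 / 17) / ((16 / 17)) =19/16 = 1.19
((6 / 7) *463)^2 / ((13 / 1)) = 7717284/637 = 12115.05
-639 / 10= -63.90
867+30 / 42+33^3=257633/7 = 36804.71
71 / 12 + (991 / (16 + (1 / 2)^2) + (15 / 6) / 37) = 1932721/28860 = 66.97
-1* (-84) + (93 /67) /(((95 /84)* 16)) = 2140593/25460 = 84.08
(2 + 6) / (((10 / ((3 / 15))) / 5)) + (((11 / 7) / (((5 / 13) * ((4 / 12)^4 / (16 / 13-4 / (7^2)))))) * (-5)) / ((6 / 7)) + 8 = -541354/245 = -2209.61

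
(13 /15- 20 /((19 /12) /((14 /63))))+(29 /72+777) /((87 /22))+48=72196373/297540 = 242.64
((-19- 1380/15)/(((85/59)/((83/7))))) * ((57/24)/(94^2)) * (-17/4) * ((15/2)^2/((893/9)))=220144635/372101632 = 0.59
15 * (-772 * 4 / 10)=-4632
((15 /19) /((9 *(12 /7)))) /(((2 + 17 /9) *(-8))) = -1/608 = 0.00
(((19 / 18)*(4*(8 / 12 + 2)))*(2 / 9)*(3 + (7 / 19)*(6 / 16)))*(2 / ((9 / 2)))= 848/243 = 3.49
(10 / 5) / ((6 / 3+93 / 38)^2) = 2888/28561 = 0.10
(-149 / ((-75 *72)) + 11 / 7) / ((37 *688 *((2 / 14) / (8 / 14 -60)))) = -0.03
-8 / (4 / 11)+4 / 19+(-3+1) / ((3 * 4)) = -2503/114 = -21.96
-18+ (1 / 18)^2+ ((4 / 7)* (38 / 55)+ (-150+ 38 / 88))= -10426411/62370 = -167.17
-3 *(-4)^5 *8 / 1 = 24576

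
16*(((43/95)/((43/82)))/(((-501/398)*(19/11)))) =-5743936/904305 = -6.35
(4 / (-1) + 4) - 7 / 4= -7/4 = -1.75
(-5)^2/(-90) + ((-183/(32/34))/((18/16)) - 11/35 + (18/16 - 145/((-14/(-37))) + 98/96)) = -554.49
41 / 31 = 1.32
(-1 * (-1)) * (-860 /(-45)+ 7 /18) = 39/2 = 19.50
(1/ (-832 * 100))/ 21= -1/1747200 = 0.00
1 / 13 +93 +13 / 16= 19529/208 = 93.89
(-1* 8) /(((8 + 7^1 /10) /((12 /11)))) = -320/319 = -1.00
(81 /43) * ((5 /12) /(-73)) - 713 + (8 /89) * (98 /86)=-796663643/1117484 = -712.91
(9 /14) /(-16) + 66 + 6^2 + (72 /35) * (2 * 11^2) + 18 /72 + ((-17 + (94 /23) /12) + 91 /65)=584.78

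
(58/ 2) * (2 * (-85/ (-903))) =4930/903 = 5.46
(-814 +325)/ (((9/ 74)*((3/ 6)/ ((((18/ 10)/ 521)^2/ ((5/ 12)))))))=-7816176/33930125 = -0.23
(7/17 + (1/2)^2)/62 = 45/4216 = 0.01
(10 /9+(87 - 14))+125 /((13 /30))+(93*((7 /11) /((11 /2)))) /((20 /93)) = 58412941/141570 = 412.61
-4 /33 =-0.12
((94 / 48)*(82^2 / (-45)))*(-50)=395035/27 = 14630.93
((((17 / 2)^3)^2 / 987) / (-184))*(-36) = 72412707/968576 = 74.76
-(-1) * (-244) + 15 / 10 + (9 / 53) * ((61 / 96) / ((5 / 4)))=-513917/2120 = -242.41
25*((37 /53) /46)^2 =34225/5943844 = 0.01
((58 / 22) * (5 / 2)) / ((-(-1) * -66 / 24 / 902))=-23780/11 = -2161.82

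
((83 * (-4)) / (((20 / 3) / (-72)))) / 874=8964/2185 = 4.10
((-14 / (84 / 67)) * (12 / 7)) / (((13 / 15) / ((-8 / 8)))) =2010/91 = 22.09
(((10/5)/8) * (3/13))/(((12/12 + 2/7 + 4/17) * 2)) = 357/18824 = 0.02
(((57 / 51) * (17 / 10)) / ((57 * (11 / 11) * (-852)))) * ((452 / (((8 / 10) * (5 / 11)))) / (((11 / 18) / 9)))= -1017/1420 = -0.72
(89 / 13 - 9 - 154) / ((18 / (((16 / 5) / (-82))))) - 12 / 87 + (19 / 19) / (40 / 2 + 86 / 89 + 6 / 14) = 0.25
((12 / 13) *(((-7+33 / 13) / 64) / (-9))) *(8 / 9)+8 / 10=18397/22815 = 0.81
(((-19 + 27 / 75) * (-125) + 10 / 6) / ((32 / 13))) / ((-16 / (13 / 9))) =-1182155/13824 = -85.51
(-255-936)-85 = -1276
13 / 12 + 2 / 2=25/12 = 2.08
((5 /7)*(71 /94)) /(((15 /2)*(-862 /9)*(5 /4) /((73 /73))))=-426/708995 = 0.00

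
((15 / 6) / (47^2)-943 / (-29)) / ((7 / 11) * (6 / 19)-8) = -870760671/208838860 = -4.17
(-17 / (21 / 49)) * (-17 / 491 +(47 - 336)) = 16888004/1473 = 11465.04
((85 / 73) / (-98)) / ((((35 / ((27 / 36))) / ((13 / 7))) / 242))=-80223/701092 = -0.11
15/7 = 2.14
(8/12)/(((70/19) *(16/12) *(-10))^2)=1083/3920000 = 0.00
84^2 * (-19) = -134064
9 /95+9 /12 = 0.84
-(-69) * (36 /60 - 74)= -25323/5 = -5064.60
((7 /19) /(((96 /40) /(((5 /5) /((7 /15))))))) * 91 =2275/76 = 29.93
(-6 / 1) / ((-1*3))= 2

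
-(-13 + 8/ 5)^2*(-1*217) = 705033/25 = 28201.32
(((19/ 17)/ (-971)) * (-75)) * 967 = 83.48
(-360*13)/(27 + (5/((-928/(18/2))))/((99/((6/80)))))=-25479168/146995 = -173.33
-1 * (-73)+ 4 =77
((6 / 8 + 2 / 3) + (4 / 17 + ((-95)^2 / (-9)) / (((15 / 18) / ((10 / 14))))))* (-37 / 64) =15108839/30464 = 495.96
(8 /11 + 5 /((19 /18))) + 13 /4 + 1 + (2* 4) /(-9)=66401/7524 = 8.83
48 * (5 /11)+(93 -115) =-2/11 = -0.18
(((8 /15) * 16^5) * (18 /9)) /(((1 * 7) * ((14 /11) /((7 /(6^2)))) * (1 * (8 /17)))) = 49020928/945 = 51874.00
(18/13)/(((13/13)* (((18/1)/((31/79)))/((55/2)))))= 1705/2054 = 0.83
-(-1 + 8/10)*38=38/5 = 7.60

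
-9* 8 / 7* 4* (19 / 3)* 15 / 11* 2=-54720/77 = -710.65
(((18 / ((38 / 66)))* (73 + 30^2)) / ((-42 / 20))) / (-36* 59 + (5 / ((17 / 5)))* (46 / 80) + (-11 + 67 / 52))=162196320/23882411 = 6.79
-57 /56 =-1.02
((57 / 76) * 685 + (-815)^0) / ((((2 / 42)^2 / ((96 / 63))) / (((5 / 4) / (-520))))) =-43239/52 = -831.52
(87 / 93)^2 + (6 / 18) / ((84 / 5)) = 216737/242172 = 0.89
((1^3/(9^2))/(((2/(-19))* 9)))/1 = -19/1458 = -0.01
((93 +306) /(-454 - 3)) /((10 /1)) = -399/4570 = -0.09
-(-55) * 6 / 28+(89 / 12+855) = 73433/84 = 874.20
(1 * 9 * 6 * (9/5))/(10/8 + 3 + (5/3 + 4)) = 9.80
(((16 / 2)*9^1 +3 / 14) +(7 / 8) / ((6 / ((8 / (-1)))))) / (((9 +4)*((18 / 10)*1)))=7460/2457 = 3.04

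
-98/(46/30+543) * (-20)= 3.60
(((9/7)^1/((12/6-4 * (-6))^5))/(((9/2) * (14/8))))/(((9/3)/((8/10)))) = 1/272900355 = 0.00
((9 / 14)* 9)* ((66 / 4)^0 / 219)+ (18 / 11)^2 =334395/123662 = 2.70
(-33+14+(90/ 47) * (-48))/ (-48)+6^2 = 86429/2256 = 38.31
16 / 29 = 0.55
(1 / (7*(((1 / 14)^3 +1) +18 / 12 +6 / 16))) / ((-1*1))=-196/3945 = -0.05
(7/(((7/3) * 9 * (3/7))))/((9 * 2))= 0.04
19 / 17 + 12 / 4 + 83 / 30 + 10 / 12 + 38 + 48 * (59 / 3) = 84126/85 = 989.72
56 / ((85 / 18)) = 11.86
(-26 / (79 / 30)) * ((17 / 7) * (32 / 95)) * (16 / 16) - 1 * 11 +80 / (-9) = -2644529/94563 = -27.97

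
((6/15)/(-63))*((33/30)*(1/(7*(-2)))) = 11/22050 = 0.00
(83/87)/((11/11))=83/87 = 0.95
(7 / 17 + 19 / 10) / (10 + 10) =0.12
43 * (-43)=-1849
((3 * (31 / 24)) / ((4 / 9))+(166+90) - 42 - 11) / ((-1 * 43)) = -6775/1376 = -4.92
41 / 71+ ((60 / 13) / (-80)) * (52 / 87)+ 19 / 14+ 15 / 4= 325741/57652 = 5.65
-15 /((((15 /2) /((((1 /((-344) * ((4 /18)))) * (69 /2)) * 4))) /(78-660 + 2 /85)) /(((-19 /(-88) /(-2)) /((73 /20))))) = 145918233/2347972 = 62.15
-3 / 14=-0.21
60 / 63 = 20/21 = 0.95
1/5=0.20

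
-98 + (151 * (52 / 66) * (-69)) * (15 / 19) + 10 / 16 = -10998571/1672 = -6578.09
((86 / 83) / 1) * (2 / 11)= 0.19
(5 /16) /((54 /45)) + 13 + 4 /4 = 1369/96 = 14.26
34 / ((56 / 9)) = 153/28 = 5.46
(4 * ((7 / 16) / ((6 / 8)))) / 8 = 7/24 = 0.29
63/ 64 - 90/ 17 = -4.31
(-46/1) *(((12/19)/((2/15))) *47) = -194580/19 = -10241.05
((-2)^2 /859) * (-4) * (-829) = 13264/859 = 15.44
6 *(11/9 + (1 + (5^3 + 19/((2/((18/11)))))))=28268/33 = 856.61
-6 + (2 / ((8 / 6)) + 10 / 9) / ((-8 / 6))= -191/24 = -7.96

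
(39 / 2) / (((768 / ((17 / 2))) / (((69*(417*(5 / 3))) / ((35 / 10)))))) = 10598055/3584 = 2957.05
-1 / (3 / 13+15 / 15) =-13/16 = -0.81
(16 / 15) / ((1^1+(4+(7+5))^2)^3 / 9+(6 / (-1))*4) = 48/84871885 = 0.00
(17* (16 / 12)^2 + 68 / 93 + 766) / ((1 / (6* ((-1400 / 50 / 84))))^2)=889400/279 = 3187.81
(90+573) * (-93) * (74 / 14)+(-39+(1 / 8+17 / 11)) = -200784699/616 = -325949.19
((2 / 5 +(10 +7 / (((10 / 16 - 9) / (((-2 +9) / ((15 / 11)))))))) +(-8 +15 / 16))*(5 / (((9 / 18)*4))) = -15325/6432 = -2.38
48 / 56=0.86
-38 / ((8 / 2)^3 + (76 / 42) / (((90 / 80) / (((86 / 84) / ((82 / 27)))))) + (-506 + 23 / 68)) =15573768/180786667 = 0.09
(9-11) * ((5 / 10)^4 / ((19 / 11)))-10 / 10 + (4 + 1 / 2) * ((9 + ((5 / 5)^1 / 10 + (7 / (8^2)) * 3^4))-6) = 641377/12160 = 52.74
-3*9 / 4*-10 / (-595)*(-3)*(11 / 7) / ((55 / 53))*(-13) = -55809/8330 = -6.70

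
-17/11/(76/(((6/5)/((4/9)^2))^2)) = -1003833/1337600 = -0.75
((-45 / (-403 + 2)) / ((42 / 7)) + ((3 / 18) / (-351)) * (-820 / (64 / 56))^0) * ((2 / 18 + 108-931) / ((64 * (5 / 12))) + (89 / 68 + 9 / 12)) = -452206447/861396120 = -0.52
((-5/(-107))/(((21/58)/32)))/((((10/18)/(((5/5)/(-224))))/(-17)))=2958/5243 = 0.56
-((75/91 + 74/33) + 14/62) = -306500/93093 = -3.29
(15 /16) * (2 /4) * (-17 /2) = -3.98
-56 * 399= -22344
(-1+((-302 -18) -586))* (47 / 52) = -42629/52 = -819.79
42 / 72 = 7/12 = 0.58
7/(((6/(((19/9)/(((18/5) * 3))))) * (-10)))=-133/5832 = -0.02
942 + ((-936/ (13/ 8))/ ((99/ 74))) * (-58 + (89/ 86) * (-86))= 706554/11 = 64232.18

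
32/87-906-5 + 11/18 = -475031/522 = -910.02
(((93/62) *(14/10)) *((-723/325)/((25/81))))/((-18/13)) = 136647/12500 = 10.93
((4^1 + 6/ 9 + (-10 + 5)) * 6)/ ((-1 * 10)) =1/5 = 0.20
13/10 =1.30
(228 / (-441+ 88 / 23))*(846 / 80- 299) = 15125007/100550 = 150.42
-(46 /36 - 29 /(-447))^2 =-12967201/7193124 = -1.80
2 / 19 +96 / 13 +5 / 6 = 12335/1482 = 8.32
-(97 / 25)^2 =-9409/625 = -15.05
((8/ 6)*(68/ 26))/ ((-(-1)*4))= 34/39 = 0.87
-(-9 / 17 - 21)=21.53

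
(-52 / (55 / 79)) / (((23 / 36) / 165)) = -443664/23 = -19289.74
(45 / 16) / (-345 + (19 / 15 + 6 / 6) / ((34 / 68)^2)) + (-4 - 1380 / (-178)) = 26868341/7175536 = 3.74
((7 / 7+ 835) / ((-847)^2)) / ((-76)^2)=1/4956644 = 0.00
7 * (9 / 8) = 63/8 = 7.88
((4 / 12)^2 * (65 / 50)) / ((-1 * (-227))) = 13/20430 = 0.00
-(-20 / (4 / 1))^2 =-25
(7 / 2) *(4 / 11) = 14/11 = 1.27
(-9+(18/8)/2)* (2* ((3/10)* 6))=-567/20 = -28.35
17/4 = 4.25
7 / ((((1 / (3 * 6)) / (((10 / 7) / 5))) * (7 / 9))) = 324/7 = 46.29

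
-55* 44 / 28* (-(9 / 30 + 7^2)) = 59653/14 = 4260.93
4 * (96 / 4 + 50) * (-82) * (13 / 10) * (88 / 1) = -13883584/5 = -2776716.80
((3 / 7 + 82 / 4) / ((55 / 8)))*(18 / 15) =7032/1925 = 3.65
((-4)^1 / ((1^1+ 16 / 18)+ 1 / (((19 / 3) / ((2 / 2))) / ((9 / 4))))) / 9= -0.20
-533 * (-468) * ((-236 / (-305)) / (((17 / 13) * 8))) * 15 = 286985322/1037 = 276745.73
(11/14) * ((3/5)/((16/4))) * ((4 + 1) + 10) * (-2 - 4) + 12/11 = -2931/308 = -9.52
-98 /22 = -49/11 = -4.45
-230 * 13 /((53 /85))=-254150/53 = -4795.28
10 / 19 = 0.53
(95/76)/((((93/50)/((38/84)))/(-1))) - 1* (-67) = 521029/7812 = 66.70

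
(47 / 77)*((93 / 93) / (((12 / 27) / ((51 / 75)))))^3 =168334119/77000000 = 2.19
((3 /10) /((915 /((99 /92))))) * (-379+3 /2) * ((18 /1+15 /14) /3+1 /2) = -44847/49105 = -0.91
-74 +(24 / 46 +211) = 3163/23 = 137.52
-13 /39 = -1/3 = -0.33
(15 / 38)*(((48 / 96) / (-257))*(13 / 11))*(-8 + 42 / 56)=5655/859408 = 0.01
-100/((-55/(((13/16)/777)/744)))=65/25435872 = 0.00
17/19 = 0.89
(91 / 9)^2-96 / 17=133001/1377 = 96.59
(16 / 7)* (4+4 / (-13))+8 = 1496/91 = 16.44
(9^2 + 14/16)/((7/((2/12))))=1.95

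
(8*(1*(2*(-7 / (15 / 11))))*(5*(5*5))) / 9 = -30800/27 = -1140.74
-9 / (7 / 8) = -72/7 = -10.29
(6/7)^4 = 1296/2401 = 0.54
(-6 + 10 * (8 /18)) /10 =-7/45 = -0.16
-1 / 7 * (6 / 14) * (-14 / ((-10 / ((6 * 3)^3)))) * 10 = -4998.86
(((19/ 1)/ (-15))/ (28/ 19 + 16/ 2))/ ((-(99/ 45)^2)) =361/13068 = 0.03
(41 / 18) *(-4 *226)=-18532/9 = -2059.11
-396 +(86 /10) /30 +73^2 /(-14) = -407587/525 = -776.36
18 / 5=3.60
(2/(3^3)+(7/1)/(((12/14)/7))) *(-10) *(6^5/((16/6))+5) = -45144055/27 = -1672002.04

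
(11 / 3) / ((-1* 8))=-11/24 = -0.46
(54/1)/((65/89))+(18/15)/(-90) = 72077/975 = 73.93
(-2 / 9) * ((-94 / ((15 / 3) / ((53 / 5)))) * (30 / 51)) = 19928/765 = 26.05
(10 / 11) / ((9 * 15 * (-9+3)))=-1/891 = 0.00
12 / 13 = 0.92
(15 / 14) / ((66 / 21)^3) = 0.03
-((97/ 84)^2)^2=-88529281/49787136 = -1.78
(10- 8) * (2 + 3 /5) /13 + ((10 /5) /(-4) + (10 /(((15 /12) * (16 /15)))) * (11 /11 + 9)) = 749/10 = 74.90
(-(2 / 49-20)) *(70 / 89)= 9780/623 = 15.70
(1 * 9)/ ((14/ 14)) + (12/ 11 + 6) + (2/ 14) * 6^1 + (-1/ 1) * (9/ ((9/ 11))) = 458/77 = 5.95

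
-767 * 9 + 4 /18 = -62125/9 = -6902.78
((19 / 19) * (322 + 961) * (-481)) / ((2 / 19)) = -11725337/2 = -5862668.50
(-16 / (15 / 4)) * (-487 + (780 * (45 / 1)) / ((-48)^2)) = 30193/15 = 2012.87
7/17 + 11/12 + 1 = 475/204 = 2.33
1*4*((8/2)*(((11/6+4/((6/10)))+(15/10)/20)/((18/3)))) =22.87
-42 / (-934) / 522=7/81258 = 0.00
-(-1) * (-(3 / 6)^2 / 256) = -1/1024 = 0.00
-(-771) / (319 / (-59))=-45489/319 = -142.60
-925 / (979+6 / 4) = -50/53 = -0.94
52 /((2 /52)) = 1352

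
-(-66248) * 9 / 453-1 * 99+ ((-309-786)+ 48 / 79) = 1464798/11929 = 122.79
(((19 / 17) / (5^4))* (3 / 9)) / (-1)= -19/31875 = 0.00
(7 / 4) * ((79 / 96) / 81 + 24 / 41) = 1329041/1275264 = 1.04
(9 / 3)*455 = 1365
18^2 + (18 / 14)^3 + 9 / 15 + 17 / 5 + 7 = 115634/343 = 337.13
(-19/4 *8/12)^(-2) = 36/361 = 0.10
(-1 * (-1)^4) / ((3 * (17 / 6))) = -2/17 = -0.12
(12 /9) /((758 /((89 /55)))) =178/62535 = 0.00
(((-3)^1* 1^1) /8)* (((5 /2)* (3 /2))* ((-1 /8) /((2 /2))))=45/256 = 0.18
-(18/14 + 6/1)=-51/7 = -7.29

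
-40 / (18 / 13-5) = 520/47 = 11.06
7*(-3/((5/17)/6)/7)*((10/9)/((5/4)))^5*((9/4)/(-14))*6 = 278528/8505 = 32.75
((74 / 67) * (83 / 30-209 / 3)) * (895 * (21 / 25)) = -93046527/1675 = -55550.17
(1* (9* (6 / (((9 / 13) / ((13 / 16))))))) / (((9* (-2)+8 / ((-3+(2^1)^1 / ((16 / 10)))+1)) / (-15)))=22815/688 = 33.16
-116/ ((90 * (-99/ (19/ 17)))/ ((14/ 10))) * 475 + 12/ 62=4634428/469557 = 9.87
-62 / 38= -31/19 = -1.63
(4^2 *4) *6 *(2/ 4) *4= 768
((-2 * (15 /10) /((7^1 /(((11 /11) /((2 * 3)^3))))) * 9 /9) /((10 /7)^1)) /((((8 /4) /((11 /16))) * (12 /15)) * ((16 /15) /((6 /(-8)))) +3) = 55/12272 = 0.00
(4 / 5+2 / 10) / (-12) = -1/12 = -0.08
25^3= 15625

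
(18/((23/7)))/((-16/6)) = -2.05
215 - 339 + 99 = -25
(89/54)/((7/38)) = 1691/189 = 8.95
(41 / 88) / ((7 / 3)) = 123/616 = 0.20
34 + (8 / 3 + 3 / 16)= 1769/48 = 36.85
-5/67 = -0.07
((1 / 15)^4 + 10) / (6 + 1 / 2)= 1012502/658125 = 1.54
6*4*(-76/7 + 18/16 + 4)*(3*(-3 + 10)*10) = -28890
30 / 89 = 0.34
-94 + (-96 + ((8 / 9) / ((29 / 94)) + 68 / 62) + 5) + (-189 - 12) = -382.02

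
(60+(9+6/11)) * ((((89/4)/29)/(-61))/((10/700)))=-2382975/38918 = -61.23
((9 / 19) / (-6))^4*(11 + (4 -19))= -81/521284 = 0.00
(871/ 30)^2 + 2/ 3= 759241/900 = 843.60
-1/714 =-1/714 = 0.00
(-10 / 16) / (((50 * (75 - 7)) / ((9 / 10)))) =-9/54400 = 0.00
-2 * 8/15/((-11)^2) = -16/1815 = -0.01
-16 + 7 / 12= -185/12 = -15.42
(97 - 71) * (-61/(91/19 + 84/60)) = -75335/294 = -256.24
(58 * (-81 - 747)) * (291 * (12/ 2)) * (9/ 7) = -754649136/7 = -107807019.43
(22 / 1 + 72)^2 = 8836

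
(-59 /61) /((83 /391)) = -23069/5063 = -4.56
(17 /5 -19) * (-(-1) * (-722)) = 56316/5 = 11263.20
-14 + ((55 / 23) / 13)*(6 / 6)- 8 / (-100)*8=-98491/7475 = -13.18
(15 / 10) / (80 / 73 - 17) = -73/774 = -0.09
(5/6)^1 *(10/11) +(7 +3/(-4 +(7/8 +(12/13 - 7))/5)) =619496/86493 = 7.16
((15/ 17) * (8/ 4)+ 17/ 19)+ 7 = 3120/323 = 9.66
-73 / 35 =-2.09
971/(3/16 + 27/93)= 481616/237 = 2032.14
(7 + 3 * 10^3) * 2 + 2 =6016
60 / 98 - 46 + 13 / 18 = -39395/882 = -44.67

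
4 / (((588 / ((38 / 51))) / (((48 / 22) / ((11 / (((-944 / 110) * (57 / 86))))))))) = -1363136/238375445 = -0.01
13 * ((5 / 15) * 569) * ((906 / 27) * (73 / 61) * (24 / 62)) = 652297048/17019 = 38327.58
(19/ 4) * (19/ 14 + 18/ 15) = 3401/280 = 12.15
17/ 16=1.06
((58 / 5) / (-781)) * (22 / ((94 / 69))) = -4002/16685 = -0.24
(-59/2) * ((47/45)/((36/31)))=-85963/3240 = -26.53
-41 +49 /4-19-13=-60.75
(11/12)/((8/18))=33/16 = 2.06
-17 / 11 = -1.55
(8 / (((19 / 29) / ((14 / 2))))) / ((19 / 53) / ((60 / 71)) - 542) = -5164320/32722009 = -0.16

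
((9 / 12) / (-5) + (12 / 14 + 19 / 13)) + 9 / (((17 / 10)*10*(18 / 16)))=81659/30940 = 2.64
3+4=7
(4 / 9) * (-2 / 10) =-0.09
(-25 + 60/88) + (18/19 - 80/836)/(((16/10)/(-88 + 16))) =-26185/418 = -62.64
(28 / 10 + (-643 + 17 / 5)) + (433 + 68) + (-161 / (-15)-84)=-3136/15 = -209.07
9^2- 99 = -18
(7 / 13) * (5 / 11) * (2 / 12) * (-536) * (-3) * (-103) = -966140/143 = -6756.22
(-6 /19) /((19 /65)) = -390/361 = -1.08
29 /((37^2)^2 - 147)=29/1874014 = 0.00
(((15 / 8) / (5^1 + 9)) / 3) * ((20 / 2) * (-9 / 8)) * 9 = -2025/448 = -4.52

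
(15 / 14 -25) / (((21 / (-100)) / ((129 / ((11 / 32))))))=23048000/539 = 42760.67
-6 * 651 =-3906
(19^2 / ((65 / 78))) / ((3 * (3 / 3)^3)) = 722/5 = 144.40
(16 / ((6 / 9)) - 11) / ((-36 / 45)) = -65/4 = -16.25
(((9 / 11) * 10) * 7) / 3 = 210/11 = 19.09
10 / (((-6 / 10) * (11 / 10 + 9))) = -500/303 = -1.65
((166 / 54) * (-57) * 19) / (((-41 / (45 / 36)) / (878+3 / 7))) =921212435/10332 = 89161.10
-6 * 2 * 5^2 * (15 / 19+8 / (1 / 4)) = -186900/19 = -9836.84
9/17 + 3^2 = 162/17 = 9.53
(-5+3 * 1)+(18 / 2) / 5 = -0.20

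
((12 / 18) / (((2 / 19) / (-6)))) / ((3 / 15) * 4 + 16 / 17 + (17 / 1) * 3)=-3230/4483 = -0.72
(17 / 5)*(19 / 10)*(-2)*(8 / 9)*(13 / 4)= -8398/225 = -37.32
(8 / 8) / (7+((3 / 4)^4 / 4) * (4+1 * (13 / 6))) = 2048/15335 = 0.13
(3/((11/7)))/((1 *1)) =21/11 = 1.91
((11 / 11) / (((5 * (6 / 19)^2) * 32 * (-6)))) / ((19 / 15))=-19/2304 = -0.01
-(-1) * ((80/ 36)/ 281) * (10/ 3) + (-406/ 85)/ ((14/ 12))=-2623276/644895 = -4.07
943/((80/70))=6601/8 = 825.12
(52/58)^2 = 676/841 = 0.80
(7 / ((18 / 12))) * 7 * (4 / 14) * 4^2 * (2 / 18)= 448/27 = 16.59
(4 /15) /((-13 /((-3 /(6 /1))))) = 2/195 = 0.01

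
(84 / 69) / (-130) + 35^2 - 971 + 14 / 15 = 1143334/4485 = 254.92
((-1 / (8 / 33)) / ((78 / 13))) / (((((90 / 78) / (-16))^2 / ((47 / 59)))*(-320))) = 87373/265500 = 0.33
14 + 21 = 35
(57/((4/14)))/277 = 399/554 = 0.72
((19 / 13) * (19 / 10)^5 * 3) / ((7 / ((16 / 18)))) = 47045881/3412500 = 13.79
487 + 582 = 1069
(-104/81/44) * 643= -16718/891 = -18.76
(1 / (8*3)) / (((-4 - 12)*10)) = -1/3840 = 0.00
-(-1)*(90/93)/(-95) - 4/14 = -1220/4123 = -0.30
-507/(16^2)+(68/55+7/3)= 67129/42240 = 1.59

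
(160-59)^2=10201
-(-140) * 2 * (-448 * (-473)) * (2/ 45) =23733248/9 = 2637027.56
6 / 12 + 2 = 5/2 = 2.50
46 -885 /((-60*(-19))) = 3437/76 = 45.22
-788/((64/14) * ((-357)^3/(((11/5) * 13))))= 28171/259995960 = 0.00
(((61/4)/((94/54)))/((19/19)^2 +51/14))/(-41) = -11529/250510 = -0.05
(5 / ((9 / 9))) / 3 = 5/3 = 1.67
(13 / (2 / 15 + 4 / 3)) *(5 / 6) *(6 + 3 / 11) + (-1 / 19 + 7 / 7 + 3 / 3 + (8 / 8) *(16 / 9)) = 4142983/82764 = 50.06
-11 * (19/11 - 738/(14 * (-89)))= -15896/623 = -25.52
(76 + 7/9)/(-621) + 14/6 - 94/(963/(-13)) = 2080312/598023 = 3.48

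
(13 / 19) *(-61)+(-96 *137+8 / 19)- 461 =-259432/19 = -13654.32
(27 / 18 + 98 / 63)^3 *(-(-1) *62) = 5157625/2916 = 1768.73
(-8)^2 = 64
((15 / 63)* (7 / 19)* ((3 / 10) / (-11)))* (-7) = 7/418 = 0.02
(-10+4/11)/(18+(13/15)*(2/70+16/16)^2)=-324625/637263 = -0.51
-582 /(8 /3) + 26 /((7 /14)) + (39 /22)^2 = -19736/121 = -163.11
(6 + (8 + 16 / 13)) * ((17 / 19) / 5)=3366/1235 = 2.73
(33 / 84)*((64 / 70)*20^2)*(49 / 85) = 1408/17 = 82.82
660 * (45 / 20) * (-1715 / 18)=-282975/2 = -141487.50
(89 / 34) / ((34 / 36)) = 801/289 = 2.77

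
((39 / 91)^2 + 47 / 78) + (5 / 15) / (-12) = 17393/22932 = 0.76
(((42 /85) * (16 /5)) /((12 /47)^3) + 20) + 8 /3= 900161/7650 = 117.67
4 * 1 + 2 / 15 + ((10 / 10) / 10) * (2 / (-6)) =41/10 = 4.10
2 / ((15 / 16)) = 32/15 = 2.13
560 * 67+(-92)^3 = -741168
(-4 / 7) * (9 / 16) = -9/28 = -0.32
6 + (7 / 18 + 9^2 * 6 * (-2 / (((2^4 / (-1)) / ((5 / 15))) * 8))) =2569/288 = 8.92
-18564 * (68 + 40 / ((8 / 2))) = -1447992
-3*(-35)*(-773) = -81165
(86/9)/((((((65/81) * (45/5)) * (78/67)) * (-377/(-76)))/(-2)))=-437912/955695 = -0.46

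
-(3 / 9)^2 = -1/9 = -0.11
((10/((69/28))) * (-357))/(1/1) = -33320/23 = -1448.70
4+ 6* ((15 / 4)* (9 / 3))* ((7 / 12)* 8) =319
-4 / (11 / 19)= -76/11 = -6.91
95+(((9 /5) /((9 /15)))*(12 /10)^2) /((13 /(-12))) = 29579/325 = 91.01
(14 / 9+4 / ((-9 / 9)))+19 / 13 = -115/117 = -0.98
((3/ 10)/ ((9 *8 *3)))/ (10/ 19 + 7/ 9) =19/17840 = 0.00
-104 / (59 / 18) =-1872/59 = -31.73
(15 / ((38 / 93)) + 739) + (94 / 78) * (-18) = 372485/494 = 754.02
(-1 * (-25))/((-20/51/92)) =-5865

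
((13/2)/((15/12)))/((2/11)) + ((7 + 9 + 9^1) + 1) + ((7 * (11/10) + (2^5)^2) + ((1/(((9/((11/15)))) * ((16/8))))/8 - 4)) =2337779/2160 = 1082.31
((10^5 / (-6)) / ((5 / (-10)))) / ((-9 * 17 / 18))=-200000/51 = -3921.57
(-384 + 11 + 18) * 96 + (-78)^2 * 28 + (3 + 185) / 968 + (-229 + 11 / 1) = 136054.19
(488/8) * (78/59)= 4758/59 = 80.64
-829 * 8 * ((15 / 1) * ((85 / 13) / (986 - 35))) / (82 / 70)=-98651000/168961 = -583.87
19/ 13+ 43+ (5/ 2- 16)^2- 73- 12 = 7369/52 = 141.71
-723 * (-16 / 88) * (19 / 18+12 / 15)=40247/165 = 243.92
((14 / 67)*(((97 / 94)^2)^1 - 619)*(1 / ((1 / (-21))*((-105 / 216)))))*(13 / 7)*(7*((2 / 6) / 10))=-357744114/148003 = -2417.14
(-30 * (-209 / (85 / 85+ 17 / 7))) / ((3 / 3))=7315/4 = 1828.75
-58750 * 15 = -881250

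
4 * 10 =40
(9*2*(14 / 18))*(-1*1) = -14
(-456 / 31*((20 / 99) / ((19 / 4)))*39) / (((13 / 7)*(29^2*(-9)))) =4480/2581029 = 0.00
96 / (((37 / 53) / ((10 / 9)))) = 16960/111 = 152.79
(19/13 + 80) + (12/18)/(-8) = 12695/156 = 81.38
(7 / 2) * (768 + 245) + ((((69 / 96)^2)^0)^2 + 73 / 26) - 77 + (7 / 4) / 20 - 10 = 3600891/1040 = 3462.40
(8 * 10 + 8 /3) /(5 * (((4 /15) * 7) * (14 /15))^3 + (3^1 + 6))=188325000/80739413 = 2.33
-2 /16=-1/8 = -0.12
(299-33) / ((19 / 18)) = 252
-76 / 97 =-0.78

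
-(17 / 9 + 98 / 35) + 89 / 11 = 1684/495 = 3.40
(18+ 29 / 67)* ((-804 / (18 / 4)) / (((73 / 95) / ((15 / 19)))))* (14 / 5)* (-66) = 625282.19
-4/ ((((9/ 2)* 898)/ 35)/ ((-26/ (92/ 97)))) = 88270/92943 = 0.95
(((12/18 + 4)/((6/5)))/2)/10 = 7/36 = 0.19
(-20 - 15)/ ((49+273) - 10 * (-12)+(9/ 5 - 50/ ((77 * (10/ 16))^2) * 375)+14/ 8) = -4150300/51873319 = -0.08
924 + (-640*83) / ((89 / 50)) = -2573764/89 = -28918.70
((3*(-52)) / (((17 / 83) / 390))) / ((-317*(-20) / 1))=-252486/5389 = -46.85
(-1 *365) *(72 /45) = -584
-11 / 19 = -0.58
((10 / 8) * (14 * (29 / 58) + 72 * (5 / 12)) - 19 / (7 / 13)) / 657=307/18396 = 0.02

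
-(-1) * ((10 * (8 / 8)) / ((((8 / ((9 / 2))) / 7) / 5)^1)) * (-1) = -1575/8 = -196.88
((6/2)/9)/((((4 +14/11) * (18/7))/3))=77/1044 = 0.07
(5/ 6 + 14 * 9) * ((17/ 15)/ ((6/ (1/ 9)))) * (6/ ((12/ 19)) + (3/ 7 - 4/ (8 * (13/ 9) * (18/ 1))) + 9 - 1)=28112101/589680 = 47.67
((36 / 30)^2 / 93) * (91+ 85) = 2112/775 = 2.73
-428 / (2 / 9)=-1926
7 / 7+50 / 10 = 6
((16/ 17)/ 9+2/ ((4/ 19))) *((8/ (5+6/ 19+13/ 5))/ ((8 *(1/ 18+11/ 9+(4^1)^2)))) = 279205/3975824 = 0.07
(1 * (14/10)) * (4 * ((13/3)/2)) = 182/15 = 12.13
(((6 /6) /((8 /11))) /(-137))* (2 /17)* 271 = -2981/9316 = -0.32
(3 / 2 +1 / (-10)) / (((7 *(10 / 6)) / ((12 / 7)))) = 36/175 = 0.21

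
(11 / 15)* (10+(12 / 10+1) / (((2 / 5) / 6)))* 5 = 473/3 = 157.67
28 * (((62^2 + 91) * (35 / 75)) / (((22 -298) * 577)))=-38563/119439 = -0.32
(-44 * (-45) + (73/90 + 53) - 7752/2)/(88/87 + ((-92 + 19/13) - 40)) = 62505469/4394850 = 14.22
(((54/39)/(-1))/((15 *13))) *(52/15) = -0.02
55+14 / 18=502/9 = 55.78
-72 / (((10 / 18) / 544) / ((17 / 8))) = -749088/5 = -149817.60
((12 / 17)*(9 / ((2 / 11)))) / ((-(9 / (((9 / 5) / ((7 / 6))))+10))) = -3564/1615 = -2.21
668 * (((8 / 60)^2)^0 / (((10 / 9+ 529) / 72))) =432864/4771 = 90.73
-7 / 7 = -1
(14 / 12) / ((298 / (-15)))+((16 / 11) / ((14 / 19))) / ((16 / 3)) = 14291/45892 = 0.31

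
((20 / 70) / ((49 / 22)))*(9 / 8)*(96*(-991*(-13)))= 61220016/343 = 178484.01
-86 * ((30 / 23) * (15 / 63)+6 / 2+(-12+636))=-8685742/161 = -53948.71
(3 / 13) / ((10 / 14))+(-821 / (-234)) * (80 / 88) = 22604/6435 = 3.51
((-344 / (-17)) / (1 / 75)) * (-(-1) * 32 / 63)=275200/357 = 770.87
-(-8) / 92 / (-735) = -2/16905 = 0.00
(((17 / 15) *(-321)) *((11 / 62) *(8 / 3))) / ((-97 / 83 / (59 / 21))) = 391936292/947205 = 413.78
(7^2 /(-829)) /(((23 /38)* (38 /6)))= -294/19067 = -0.02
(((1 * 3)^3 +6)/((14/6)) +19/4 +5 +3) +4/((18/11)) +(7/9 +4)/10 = 37567/1260 = 29.82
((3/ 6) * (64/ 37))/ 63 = 32/2331 = 0.01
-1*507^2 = -257049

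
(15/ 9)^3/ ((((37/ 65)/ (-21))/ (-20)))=1137500/333 = 3415.92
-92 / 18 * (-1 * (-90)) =-460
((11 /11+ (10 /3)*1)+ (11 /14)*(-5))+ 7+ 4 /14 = 323/42 = 7.69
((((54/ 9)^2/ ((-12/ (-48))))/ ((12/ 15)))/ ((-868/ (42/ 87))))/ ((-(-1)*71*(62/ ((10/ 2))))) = -225/1978699 = 0.00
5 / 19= 0.26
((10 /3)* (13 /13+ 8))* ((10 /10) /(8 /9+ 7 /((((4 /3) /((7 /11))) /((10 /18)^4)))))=2886840/116161 = 24.85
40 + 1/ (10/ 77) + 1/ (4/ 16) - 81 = -293/10 = -29.30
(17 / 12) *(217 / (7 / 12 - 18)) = -3689/209 = -17.65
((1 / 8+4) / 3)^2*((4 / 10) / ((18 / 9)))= 121/320 = 0.38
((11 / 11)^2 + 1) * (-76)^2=11552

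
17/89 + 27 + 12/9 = 7616/267 = 28.52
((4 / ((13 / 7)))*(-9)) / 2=-126/13 = -9.69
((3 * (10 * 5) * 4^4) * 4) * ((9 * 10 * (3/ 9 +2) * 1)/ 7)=4608000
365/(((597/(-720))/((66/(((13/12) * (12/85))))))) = -491436000/2587 = -189963.66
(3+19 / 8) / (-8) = -43/64 = -0.67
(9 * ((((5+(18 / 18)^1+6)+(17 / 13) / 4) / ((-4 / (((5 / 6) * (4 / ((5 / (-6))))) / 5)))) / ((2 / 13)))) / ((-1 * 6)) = -1923/80 = -24.04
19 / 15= 1.27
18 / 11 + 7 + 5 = 150/11 = 13.64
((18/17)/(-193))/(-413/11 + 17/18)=3564/23777407 = 0.00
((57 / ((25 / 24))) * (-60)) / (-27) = 608/5 = 121.60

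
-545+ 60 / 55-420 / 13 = -82399/143 = -576.22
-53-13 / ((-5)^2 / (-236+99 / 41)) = 70176/1025 = 68.46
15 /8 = 1.88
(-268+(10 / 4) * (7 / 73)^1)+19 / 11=-266.03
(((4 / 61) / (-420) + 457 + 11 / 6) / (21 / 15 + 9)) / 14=5877653/1865136 = 3.15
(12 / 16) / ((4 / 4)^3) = 3/4 = 0.75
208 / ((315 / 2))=416/315 = 1.32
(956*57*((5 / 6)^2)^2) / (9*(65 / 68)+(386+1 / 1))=48248125/726327 = 66.43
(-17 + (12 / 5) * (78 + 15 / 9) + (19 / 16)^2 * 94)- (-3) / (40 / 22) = 197379/640 = 308.40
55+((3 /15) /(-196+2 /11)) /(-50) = 29617511/538500 = 55.00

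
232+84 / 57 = 4436/19 = 233.47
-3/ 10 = -0.30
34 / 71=0.48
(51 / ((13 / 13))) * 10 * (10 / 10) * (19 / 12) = 1615/2 = 807.50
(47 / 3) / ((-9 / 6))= -94/9 = -10.44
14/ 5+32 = 174/5 = 34.80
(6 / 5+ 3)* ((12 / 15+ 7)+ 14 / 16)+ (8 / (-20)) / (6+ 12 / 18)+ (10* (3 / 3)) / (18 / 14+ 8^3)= 1046123/28744 = 36.39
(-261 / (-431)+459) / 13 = 198090/5603 = 35.35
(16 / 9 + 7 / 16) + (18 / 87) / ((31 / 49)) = 329117/129456 = 2.54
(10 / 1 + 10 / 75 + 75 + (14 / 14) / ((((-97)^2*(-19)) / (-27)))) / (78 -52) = 8780422/2681565 = 3.27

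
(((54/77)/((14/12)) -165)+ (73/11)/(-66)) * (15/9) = -29259515/106722 = -274.17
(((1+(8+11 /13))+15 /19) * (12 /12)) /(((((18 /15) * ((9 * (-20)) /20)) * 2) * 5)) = -2627/26676 = -0.10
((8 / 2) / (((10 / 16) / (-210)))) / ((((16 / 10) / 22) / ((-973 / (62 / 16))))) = 143848320/31 = 4640268.39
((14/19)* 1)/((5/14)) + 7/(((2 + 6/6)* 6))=4193/1710 = 2.45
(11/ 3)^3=1331/27 = 49.30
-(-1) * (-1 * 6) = -6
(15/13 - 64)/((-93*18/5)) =4085/21762 = 0.19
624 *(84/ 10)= 26208/5 = 5241.60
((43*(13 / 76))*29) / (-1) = -16211/76 = -213.30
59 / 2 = 29.50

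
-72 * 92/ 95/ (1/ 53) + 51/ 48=-5615537/1520 = -3694.43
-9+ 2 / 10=-44/5 = -8.80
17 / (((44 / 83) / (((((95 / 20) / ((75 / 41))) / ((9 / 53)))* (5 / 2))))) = 58255957/47520 = 1225.93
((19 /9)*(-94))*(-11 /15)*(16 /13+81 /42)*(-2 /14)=-1129645/17199 = -65.68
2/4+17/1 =35/2 = 17.50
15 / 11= 1.36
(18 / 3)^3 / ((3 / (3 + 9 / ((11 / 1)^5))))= 34787664/161051 = 216.00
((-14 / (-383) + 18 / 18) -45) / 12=-8419/2298 = -3.66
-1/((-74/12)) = 0.16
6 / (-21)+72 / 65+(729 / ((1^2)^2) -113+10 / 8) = 1124891/1820 = 618.07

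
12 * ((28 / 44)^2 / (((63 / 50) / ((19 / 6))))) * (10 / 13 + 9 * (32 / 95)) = 657160/14157 = 46.42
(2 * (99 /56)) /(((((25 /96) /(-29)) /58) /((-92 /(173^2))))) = 70.20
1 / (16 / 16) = 1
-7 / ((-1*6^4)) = 7/1296 = 0.01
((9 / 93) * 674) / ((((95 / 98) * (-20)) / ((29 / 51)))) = -478877/250325 = -1.91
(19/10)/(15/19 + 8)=361/1670 = 0.22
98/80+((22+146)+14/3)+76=29987/120 = 249.89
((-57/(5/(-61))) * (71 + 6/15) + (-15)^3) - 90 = 1154664/25 = 46186.56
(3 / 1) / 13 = 3/13 = 0.23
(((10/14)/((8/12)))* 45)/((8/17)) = 11475/112 = 102.46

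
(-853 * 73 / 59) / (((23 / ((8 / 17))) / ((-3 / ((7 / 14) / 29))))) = 86678448/23069 = 3757.36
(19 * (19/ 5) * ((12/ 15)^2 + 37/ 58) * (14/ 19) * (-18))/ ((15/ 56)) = -82806864/18125 = -4568.65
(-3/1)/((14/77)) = -33/2 = -16.50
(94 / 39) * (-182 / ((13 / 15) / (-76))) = 500080/13 = 38467.69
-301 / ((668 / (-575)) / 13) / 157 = 2249975/104876 = 21.45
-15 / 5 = -3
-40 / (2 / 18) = -360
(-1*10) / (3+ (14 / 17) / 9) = -3.23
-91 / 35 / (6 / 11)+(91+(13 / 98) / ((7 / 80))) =902941/10290 = 87.75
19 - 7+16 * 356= 5708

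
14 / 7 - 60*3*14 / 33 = -818/11 = -74.36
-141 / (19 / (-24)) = 3384/19 = 178.11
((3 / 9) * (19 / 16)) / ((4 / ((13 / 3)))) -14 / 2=-6.57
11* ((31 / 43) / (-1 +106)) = 341/4515 = 0.08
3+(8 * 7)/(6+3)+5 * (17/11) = 1678/99 = 16.95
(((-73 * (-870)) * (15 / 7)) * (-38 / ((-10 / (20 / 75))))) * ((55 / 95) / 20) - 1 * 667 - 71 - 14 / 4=3250.56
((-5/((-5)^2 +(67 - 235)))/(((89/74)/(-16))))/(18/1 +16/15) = -44400/1819961 = -0.02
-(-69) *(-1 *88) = -6072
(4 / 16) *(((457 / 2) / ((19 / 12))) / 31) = 1371/1178 = 1.16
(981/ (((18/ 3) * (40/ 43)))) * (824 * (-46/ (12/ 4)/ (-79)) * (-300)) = -666210180/79 = -8433040.25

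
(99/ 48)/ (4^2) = 33/256 = 0.13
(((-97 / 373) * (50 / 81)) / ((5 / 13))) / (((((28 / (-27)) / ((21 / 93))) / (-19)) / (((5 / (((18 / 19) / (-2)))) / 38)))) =598975/1248804 = 0.48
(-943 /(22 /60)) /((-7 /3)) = 84870/77 = 1102.21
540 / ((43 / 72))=38880/43 = 904.19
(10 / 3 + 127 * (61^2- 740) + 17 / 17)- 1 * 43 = 1135645/3 = 378548.33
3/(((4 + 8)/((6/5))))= 3/10 = 0.30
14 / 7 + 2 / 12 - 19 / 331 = 4189/1986 = 2.11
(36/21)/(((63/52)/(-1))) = -208/147 = -1.41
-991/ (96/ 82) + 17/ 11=-446125/528 = -844.93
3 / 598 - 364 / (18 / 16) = -1741349/5382 = -323.55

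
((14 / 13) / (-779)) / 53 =-14/536731 = 0.00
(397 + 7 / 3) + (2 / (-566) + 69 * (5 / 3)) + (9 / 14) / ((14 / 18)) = 42862037/83202 = 515.16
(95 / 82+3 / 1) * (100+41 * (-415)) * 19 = -109592285/82 = -1336491.28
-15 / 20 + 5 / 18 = -17/36 = -0.47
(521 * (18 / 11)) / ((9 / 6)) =6252/11 = 568.36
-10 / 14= -5/7 = -0.71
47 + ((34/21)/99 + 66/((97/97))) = 234961/2079 = 113.02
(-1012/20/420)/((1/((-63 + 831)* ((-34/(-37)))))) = -550528/6475 = -85.02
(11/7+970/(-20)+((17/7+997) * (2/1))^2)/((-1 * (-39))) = 130515843/1274 = 102445.72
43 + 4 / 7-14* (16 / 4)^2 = -1263/7 = -180.43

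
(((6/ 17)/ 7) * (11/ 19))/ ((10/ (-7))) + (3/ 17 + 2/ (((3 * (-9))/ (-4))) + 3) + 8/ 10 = 185423/43605 = 4.25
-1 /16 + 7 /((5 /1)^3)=-13/2000 = -0.01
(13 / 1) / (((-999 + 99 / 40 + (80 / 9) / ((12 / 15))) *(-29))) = 4680/10287721 = 0.00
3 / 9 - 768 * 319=-734975/3 = -244991.67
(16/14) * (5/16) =5/14 = 0.36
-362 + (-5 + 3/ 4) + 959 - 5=587.75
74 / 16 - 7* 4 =-187/8 = -23.38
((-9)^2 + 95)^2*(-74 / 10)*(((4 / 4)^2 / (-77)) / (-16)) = -6512/35 = -186.06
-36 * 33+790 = -398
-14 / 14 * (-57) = 57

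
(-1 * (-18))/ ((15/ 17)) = 102/5 = 20.40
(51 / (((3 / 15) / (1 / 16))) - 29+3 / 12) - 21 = -541/16 = -33.81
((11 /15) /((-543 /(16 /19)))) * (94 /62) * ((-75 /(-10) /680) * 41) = -21197/27185295 = 0.00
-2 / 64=-1/32 = -0.03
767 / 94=8.16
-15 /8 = -1.88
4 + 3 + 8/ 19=141/19 = 7.42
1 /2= 0.50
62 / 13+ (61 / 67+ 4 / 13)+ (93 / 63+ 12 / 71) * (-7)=-1025768/185523 = -5.53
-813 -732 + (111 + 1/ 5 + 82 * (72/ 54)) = -19867/15 = -1324.47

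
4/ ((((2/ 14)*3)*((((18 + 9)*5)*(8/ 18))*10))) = 7/450 = 0.02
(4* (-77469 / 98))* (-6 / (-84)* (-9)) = 14229/7 = 2032.71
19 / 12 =1.58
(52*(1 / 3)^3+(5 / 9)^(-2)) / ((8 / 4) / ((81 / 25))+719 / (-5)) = -10461/289945 = -0.04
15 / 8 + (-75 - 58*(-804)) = 372471/8 = 46558.88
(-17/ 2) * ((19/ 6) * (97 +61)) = -4252.83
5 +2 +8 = 15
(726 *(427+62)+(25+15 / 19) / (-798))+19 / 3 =384486986/1083 = 355020.30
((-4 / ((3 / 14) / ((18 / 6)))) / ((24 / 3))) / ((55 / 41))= -5.22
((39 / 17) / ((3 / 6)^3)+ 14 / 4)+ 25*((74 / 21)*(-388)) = -24389597/714 = -34159.10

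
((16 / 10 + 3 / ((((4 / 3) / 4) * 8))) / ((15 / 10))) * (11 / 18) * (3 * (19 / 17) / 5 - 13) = -157069/11475 = -13.69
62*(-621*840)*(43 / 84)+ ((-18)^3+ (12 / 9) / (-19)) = -944016448/57 = -16561692.07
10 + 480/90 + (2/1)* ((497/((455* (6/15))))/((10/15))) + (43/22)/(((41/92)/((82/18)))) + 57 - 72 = 73373/2574 = 28.51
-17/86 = -0.20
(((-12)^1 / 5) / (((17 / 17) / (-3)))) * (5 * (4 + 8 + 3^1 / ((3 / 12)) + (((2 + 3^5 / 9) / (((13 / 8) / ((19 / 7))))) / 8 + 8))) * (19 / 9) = 263188/91 = 2892.18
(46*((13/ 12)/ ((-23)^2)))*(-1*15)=-65/46 = -1.41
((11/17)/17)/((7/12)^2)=1584/14161 = 0.11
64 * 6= 384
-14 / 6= -7/3 = -2.33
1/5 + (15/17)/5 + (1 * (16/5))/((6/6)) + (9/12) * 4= 559/85 = 6.58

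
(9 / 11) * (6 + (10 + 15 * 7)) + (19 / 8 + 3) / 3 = 2419/24 = 100.79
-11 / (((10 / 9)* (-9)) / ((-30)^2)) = 990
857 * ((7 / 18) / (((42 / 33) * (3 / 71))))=6197.38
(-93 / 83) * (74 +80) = -172.55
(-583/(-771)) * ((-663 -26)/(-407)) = 36517/28527 = 1.28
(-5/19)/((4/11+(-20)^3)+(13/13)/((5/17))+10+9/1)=275/8336212 = 0.00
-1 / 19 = -0.05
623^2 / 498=388129/498 = 779.38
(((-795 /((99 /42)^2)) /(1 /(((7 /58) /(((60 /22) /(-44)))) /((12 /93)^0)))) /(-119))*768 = -2659328/1479 = -1798.06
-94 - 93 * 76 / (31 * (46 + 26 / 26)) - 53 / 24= -113995/1128 = -101.06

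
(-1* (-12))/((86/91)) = 546/43 = 12.70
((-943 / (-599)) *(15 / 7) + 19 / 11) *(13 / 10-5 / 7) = 4822871/1614305 = 2.99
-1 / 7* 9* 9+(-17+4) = -172/7 = -24.57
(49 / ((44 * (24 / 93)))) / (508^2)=1519/90838528 = 0.00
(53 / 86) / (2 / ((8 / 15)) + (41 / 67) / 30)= 106530/651751 = 0.16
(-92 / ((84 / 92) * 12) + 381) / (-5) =-23474/315 = -74.52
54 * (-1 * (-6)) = 324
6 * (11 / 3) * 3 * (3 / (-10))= -99/5 = -19.80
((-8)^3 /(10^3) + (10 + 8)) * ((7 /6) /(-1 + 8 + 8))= 7651/5625 = 1.36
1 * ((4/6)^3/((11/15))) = 40/99 = 0.40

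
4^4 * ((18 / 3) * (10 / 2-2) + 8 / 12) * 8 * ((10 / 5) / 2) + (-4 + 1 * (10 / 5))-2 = 114676/3 = 38225.33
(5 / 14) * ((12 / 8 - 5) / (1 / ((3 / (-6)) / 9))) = 5/72 = 0.07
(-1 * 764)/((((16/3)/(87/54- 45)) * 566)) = 149171/13584 = 10.98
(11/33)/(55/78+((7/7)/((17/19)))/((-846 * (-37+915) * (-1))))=54718716/115751377 = 0.47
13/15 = 0.87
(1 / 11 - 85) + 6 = -868/11 = -78.91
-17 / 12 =-1.42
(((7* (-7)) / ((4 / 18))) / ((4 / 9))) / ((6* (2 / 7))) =-9261/32 = -289.41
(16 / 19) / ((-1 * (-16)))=1/19 = 0.05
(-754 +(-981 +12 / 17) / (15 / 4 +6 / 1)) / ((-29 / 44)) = 8309576/6409 = 1296.55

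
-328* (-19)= 6232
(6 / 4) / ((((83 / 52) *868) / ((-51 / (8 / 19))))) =-37791/288176 = -0.13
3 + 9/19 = 66/19 = 3.47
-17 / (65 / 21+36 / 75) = -8925/1877 = -4.75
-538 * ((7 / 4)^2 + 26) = -125085/8 = -15635.62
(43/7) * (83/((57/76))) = 14276/21 = 679.81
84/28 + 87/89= 354/89 = 3.98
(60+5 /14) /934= 0.06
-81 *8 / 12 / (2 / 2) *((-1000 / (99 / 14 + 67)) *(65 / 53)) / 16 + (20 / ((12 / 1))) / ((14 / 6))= 21773555/384727 = 56.59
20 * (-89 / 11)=-1780/11 = -161.82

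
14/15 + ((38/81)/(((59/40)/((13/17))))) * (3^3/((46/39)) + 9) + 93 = 105564863/1038105 = 101.69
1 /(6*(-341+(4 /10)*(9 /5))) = -25/51042 = 0.00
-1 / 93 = -0.01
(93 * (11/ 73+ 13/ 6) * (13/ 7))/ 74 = 58435/10804 = 5.41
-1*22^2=-484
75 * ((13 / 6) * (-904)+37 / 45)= -440515/3 = -146838.33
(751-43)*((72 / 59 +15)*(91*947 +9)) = 989760024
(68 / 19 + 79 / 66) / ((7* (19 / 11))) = 5989/15162 = 0.40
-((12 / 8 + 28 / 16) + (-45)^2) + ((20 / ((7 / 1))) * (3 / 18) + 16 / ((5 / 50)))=-1867.77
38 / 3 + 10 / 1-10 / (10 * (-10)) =683/30 = 22.77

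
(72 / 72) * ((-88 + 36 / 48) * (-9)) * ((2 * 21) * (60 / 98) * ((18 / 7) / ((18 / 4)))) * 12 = 6784560/49 = 138460.41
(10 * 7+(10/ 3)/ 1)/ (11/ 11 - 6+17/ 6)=-440/13 = -33.85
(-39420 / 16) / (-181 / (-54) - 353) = 266085/37762 = 7.05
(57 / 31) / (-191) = -57/5921 = -0.01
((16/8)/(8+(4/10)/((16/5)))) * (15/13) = 48/169 = 0.28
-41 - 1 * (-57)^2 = -3290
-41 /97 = -0.42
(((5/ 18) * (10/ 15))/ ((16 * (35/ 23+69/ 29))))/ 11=3335/12364704 = 0.00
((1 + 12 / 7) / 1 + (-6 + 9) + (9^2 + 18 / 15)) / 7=12.56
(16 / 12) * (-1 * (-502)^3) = 506024032/3 = 168674677.33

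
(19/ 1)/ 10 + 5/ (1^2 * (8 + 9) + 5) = 117/55 = 2.13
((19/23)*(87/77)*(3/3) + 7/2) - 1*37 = -32.57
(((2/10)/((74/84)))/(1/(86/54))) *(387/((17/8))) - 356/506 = 51833454/795685 = 65.14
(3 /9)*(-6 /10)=-1/5 = -0.20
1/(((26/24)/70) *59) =840/767 = 1.10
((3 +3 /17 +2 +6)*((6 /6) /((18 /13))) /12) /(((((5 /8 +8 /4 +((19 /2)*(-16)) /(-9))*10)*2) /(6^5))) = 320112/23885 = 13.40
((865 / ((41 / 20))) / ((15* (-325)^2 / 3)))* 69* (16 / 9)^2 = 0.17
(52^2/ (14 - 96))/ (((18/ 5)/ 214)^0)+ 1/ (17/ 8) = -22656/697 = -32.51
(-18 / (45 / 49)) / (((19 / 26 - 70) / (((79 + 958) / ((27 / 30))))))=5284552/16209 = 326.03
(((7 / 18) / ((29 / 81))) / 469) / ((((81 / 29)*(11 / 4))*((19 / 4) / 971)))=7768/126027 = 0.06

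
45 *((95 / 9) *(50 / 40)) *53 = 125875/4 = 31468.75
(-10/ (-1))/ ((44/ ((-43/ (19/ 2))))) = -1.03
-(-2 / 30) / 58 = 1/870 = 0.00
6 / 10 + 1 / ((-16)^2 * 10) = 1537/2560 = 0.60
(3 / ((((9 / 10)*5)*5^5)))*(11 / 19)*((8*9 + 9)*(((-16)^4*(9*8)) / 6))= 467140608/59375 = 7867.63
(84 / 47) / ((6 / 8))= 112/47 = 2.38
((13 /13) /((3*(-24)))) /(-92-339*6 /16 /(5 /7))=5/97191 = 0.00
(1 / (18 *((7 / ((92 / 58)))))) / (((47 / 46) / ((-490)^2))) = 36289400/12267 = 2958.29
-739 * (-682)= 503998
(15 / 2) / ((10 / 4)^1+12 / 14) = 105/47 = 2.23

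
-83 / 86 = -0.97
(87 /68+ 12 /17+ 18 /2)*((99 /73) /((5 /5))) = 73953/4964 = 14.90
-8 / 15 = -0.53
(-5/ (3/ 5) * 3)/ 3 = -25/3 = -8.33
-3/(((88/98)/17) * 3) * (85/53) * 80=-1416100/583 = -2428.99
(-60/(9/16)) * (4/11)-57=-3161/33 = -95.79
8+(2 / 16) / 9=577/72 = 8.01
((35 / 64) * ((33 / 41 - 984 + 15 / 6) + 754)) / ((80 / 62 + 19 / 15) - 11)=302535975/20603648 = 14.68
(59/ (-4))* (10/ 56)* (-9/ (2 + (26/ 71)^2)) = 4461285/401632 = 11.11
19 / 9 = 2.11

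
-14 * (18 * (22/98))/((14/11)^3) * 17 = -2240073/4802 = -466.49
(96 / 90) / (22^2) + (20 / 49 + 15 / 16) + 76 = 110062921/1422960 = 77.35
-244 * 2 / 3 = -488/3 = -162.67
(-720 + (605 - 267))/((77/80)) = -30560/77 = -396.88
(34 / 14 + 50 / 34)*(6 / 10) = 1392/595 = 2.34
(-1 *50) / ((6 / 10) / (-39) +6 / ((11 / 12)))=-35750/4669 = -7.66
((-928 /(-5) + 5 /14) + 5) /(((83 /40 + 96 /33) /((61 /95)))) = 35877028/1458345 = 24.60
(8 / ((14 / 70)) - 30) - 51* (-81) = 4141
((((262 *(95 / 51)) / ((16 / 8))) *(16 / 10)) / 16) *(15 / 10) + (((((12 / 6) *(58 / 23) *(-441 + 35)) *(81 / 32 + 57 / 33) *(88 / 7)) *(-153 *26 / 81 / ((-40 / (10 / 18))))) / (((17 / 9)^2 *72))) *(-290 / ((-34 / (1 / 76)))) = 286330249/72744768 = 3.94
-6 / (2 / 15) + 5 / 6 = -265/6 = -44.17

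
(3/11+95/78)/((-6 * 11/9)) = -1279/6292 = -0.20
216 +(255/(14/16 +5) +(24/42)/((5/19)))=430292/1645 = 261.58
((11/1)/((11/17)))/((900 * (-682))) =-17/613800 = 0.00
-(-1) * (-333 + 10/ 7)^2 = 5387041/49 = 109939.61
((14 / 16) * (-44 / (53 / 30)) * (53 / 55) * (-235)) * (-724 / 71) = -3572940/71 = -50323.10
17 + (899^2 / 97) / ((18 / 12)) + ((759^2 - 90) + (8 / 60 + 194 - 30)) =282137488/485 = 581726.78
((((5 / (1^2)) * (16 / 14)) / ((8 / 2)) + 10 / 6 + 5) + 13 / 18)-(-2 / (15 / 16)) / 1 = 6899/630 = 10.95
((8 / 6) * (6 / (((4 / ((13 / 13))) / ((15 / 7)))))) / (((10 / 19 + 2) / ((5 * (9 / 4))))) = 4275/224 = 19.08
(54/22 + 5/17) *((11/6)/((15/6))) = 514/255 = 2.02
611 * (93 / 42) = 18941/14 = 1352.93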